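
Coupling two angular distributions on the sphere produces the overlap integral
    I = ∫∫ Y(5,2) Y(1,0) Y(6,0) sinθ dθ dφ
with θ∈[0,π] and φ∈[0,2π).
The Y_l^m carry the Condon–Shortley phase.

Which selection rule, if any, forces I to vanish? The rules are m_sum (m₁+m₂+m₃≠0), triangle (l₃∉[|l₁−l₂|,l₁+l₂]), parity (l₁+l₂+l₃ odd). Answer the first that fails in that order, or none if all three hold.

m_sum

Σmᵢ = 2  ✗
l₃∈[|l₁−l₂|,l₁+l₂]=[4,6], have l₃=6
Σlᵢ = 12 ⇒ even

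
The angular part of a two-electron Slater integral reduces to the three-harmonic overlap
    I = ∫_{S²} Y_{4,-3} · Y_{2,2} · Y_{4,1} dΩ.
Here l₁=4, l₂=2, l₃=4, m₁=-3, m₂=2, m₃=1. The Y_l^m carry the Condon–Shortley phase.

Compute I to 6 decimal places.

Rules hold: Σm=0, L=10 even, 2≤4≤6.
N = 9·5·9 = 405
Δ = 2!·6!·2!/11! = 1/13860
Racah Σ t=0..2: t=0:+1/192 t=1:−1/36 t=2:+1/192 = -5/288
⇒ 3j(4 2 4; 0 0 0)² = 20/693, sgn -1
Racah Σ t=2..2: t=2:+1/480 = 1/480
⇒ 3j(4 2 4; -3 2 1)² = 3/110, sgn -1
4πI² = N·(3j₀)²·(3jₘ)² = 270/847
I = +1·√(0.318772/4π) = 0.15927046

0.159270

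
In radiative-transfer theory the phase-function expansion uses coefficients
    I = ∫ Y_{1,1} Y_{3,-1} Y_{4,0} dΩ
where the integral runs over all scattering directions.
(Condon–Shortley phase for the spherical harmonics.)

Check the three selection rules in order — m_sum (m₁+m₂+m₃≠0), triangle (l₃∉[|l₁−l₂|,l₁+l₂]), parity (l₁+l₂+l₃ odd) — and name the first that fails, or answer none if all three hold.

none

azimuthal sum: 1 − 1 + 0 = 0  ✓
2 ≤ 4 ≤ 4 (triangle on l)  ✓
L = 1 + 3 + 4 = 8 (even)  ✓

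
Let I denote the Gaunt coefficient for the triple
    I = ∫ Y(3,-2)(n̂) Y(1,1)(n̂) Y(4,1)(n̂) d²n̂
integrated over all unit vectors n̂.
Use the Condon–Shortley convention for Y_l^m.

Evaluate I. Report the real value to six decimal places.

Rules hold: Σm=0, L=8 even, 2≤4≤4.
N = 7·3·9 = 189
Δ = 0!·6!·2!/9! = 1/252
Racah Σ t=0..0: t=0:+1/36 = 1/36
⇒ 3j(3 1 4; 0 0 0)² = 4/63, sgn +1
Racah Σ t=0..0: t=0:+1/240 = 1/240
⇒ 3j(3 1 4; -2 1 1)² = 1/84, sgn -1
4πI² = N·(3j₀)²·(3jₘ)² = 1/7
I = -1·√(0.142857/4π) = -0.10662181

-0.106622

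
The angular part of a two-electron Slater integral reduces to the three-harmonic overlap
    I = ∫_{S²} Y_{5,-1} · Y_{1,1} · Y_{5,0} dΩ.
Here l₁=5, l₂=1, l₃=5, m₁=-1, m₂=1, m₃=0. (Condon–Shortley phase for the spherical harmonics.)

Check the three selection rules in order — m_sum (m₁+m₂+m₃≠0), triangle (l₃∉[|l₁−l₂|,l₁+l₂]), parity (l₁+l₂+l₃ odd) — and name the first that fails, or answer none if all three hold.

m₁+m₂+m₃ = -1 + 1 + 0 = 0  ✓
triangle: |5−1|=4 ≤ l₃=5 ≤ 5+1=6  ✓
parity: l₁+l₂+l₃ = 11 is odd  ✗

parity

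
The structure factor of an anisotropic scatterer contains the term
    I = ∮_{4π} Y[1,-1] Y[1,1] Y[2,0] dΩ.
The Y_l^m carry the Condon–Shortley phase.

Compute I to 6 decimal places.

Rules hold: Σm=0, L=4 even, 0≤2≤2.
N = 3·3·5 = 45
Δ = 0!·2!·2!/5! = 1/30
Racah Σ t=0..0: t=0:+1/1 = 1/1
⇒ 3j(1 1 2; 0 0 0)² = 2/15, sgn +1
Racah Σ t=0..0: t=0:+1/4 = 1/4
⇒ 3j(1 1 2; -1 1 0)² = 1/30, sgn +1
4πI² = N·(3j₀)²·(3jₘ)² = 1/5
I = +1·√(0.2/4π) = 0.12615663

0.126157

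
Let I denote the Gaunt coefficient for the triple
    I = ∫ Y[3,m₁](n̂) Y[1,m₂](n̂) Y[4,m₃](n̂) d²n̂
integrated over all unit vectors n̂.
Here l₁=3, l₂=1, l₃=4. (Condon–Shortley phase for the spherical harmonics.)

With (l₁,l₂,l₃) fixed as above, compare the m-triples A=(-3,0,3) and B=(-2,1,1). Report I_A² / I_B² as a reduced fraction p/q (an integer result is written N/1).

l's match ⇒ only the (l;m) 3-j factors differ between A and B.
A: triangle coeff Δ(3,1,4) = 1/252; Σ_t [0,0]: t=0:+1/720 = 1/720; (3j)²=1/36 [(3 1 4; -3 0 3)], sign=-1
B: triangle coeff Δ(3,1,4) = 1/252; Σ_t [0,0]: t=0:+1/240 = 1/240; (3j)²=1/84 [(3 1 4; -2 1 1)], sign=-1
I_A²/I_B² = (1/36)/(1/84) = 7/3

7/3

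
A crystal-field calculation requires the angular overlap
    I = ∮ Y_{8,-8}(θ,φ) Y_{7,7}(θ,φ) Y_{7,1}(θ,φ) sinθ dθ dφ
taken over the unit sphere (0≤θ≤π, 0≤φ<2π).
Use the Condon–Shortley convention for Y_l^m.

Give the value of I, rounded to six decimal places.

-0.056720

m-sum 0 ✓  L=22 even ✓  1≤7≤15 ✓
Π(2lᵢ+1) = 17×15×15 = 3825
triangle coeff Δ(8,7,7) = 1/22086194130
Σ_t [1,7]: t=1:−1/18289152000 t=2:+1/248832000 t=3:−1/24883200 t=4:+1/11943936 t=5:−1/24883200 t=6:+1/248832000 t=7:−1/18289152000 = 11/975421440
(3j)²=1750/289731 [(8 7 7; 0 0 0)], sign=-1
Σ_t [8,8]: t=8:+1/1170505728000 = 1/1170505728000
(3j)²=13/7429 [(8 7 7; -8 7 1)], sign=+1
⇒ 4πI² = 131250/3246473
I = (-1)√(131250/3246473/(4π)) = -0.05672034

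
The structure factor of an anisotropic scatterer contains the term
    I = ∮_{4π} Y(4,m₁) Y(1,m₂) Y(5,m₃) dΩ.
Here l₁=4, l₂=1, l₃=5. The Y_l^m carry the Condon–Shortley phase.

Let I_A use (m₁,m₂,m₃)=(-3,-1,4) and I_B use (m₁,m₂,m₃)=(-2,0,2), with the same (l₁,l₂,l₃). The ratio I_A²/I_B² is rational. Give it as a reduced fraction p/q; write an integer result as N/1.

Shared (l₁,l₂,l₃)=(4,1,5): N and (l;000)² cancel in I_A²/I_B².
A: Δ = 0!·8!·2!/11! = 1/495; Racah Σ t=0..0: t=0:+1/10080 = 1/10080; ⇒ 3j(4 1 5; -3 -1 4)² = 4/55, sgn -1
B: Δ = 0!·8!·2!/11! = 1/495; Racah Σ t=0..0: t=0:+1/1440 = 1/1440; ⇒ 3j(4 1 5; -2 0 2)² = 7/165, sgn -1
I_A²/I_B² = (4/55)/(7/165) = 12/7

12/7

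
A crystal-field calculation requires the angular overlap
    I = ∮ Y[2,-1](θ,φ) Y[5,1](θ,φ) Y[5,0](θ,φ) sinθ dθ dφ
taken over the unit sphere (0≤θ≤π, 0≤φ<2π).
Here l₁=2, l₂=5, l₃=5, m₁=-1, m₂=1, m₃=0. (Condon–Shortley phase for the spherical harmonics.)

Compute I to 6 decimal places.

Rules hold: Σm=0, L=12 even, 3≤5≤7.
N = 5·11·11 = 605
Δ = 2!·2!·8!/13! = 1/38610
Racah Σ t=0..2: t=0:+1/2880 t=1:−1/576 t=2:+1/2880 = -1/960
⇒ 3j(2 5 5; 0 0 0)² = 10/429, sgn +1
Racah Σ t=1..2: t=1:−1/1440 t=2:+1/1152 = 1/5760
⇒ 3j(2 5 5; -1 1 0)² = 1/858, sgn -1
4πI² = N·(3j₀)²·(3jₘ)² = 25/1521
I = -1·√(0.0164366/4π) = -0.03616600

-0.036166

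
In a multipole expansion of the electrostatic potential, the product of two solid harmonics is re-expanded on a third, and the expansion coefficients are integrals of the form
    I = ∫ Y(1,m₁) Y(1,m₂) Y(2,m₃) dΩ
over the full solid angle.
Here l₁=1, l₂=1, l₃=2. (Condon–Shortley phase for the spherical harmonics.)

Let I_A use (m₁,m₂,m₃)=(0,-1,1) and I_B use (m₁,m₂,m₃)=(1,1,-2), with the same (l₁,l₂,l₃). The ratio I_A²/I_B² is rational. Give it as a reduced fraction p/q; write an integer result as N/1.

Shared (l₁,l₂,l₃)=(1,1,2): N and (l;000)² cancel in I_A²/I_B².
A: Δ = 0!·2!·2!/5! = 1/30; Racah Σ t=0..0: t=0:+1/2 = 1/2; ⇒ 3j(1 1 2; 0 -1 1)² = 1/10, sgn -1
B: Δ = 0!·2!·2!/5! = 1/30; Racah Σ t=0..0: t=0:+1/4 = 1/4; ⇒ 3j(1 1 2; 1 1 -2)² = 1/5, sgn +1
I_A²/I_B² = (1/10)/(1/5) = 1/2

1/2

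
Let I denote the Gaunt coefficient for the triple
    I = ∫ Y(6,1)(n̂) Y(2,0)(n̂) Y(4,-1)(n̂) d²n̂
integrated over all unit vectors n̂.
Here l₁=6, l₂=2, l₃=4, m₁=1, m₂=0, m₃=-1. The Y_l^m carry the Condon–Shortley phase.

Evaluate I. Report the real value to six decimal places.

Rules hold: Σm=0, L=12 even, 4≤4≤8.
N = 13·5·9 = 585
Δ = 4!·8!·0!/13! = 1/6435
Racah Σ t=2..2: t=2:+1/2304 = 1/2304
⇒ 3j(6 2 4; 0 0 0)² = 5/143, sgn +1
Racah Σ t=2..2: t=2:+1/2880 = 1/2880
⇒ 3j(6 2 4; 1 0 -1)² = 14/429, sgn -1
4πI² = N·(3j₀)²·(3jₘ)² = 1050/1573
I = -1·√(0.667514/4π) = -0.23047581

-0.230476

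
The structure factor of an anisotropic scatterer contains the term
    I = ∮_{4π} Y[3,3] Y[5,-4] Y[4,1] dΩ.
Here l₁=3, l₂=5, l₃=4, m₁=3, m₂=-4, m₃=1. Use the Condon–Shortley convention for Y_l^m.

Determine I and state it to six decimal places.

Rules hold: Σm=0, L=12 even, 2≤4≤8.
N = 7·11·9 = 693
Δ = 4!·2!·6!/13! = 1/180180
Racah Σ t=1..3: t=1:−1/576 t=2:+1/144 t=3:−1/576 = 1/288
⇒ 3j(3 5 4; 0 0 0)² = 20/1001, sgn +1
Racah Σ t=0..0: t=0:+1/5760 = 1/5760
⇒ 3j(3 5 4; 3 -4 1)² = 9/286, sgn -1
4πI² = N·(3j₀)²·(3jₘ)² = 810/1859
I = -1·√(0.435718/4π) = -0.18620781

-0.186208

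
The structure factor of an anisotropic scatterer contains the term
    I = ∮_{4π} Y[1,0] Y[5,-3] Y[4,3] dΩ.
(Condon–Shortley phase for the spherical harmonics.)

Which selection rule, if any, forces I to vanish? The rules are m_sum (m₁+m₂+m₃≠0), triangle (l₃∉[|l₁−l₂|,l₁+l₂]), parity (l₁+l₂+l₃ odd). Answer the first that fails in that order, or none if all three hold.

Σmᵢ = 0  ✓
l₃∈[|l₁−l₂|,l₁+l₂]=[4,6], have l₃=4  ✓
Σlᵢ = 10 ⇒ even  ✓

none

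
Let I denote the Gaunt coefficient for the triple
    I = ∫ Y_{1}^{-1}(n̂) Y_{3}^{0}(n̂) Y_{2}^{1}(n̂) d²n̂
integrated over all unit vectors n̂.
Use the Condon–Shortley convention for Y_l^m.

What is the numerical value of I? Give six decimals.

0.143048

Checks pass: Σm=0; 6 even; l₃=2∈[2,4].
(2·1+1)(2·3+1)(2·2+1) = 105
Δ: 2! 0! 4! / 7! → 1/105
sum: t=1:−1/4 = -1/4
3j²(1 3 2; 0 0 0) = Δ·Π!·Σ² = 3/35  (sign -1)
sum: t=2:+1/12 = 1/12
3j²(1 3 2; -1 0 1) = Δ·Π!·Σ² = 1/35  (sign -1)
combine: 4πI² = 105·3/35·1/35 = 9/35
take √, sign +1: I = 0.14304817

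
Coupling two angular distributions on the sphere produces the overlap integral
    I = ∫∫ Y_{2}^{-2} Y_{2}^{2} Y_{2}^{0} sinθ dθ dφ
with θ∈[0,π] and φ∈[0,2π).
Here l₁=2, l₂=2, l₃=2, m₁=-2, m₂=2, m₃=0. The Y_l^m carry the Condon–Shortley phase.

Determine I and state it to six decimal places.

-0.180224

Rules hold: Σm=0, L=6 even, 0≤2≤4.
N = 5·5·5 = 125
Δ = 2!·2!·2!/7! = 1/630
Racah Σ t=0..2: t=0:+1/8 t=1:−1/1 t=2:+1/8 = -3/4
⇒ 3j(2 2 2; 0 0 0)² = 2/35, sgn -1
Racah Σ t=2..2: t=2:+1/8 = 1/8
⇒ 3j(2 2 2; -2 2 0)² = 2/35, sgn +1
4πI² = N·(3j₀)²·(3jₘ)² = 20/49
I = -1·√(0.408163/4π) = -0.18022375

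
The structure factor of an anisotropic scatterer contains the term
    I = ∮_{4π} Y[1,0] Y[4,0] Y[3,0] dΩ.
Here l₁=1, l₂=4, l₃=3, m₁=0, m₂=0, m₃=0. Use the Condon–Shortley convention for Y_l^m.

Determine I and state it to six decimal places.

0.246233

m-sum 0 ✓  L=8 even ✓  3≤3≤5 ✓
Π(2lᵢ+1) = 3×9×7 = 189
triangle coeff Δ(1,4,3) = 1/252
Σ_t [1,1]: t=1:−1/36 = -1/36
(3j)²=4/63 [(1 4 3; 0 0 0)], sign=+1
(m-triple is (0,0,0) — same symbol as above.)
⇒ 4πI² = 16/21
I = (+1)√(16/21/(4π)) = 0.24623252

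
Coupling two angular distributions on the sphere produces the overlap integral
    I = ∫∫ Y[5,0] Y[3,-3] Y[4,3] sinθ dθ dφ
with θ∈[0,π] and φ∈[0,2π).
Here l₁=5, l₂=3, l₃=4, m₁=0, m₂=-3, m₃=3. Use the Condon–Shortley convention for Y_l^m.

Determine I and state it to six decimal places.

m-sum 0 ✓  L=12 even ✓  2≤4≤8 ✓
Π(2lᵢ+1) = 11×7×9 = 693
triangle coeff Δ(5,3,4) = 1/180180
Σ_t [1,3]: t=1:−1/576 t=2:+1/144 t=3:−1/576 = 1/288
(3j)²=20/1001 [(5 3 4; 0 0 0)], sign=+1
Σ_t [0,0]: t=0:+1/5760 = 1/5760
(3j)²=5/572 [(5 3 4; 0 -3 3)], sign=-1
⇒ 4πI² = 225/1859
I = (-1)√(225/1859/(4π)) = -0.09814013

-0.098140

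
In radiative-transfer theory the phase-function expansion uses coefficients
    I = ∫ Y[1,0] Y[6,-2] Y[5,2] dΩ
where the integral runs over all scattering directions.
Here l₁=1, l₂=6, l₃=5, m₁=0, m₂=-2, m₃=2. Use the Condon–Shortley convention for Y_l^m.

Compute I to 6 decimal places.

0.231133

m-sum 0 ✓  L=12 even ✓  5≤5≤7 ✓
Π(2lᵢ+1) = 3×13×11 = 429
triangle coeff Δ(1,6,5) = 1/858
Σ_t [1,1]: t=1:−1/14400 = -1/14400
(3j)²=6/143 [(1 6 5; 0 0 0)], sign=+1
Σ_t [1,1]: t=1:−1/30240 = -1/30240
(3j)²=16/429 [(1 6 5; 0 -2 2)], sign=+1
⇒ 4πI² = 96/143
I = (+1)√(96/143/(4π)) = 0.23113338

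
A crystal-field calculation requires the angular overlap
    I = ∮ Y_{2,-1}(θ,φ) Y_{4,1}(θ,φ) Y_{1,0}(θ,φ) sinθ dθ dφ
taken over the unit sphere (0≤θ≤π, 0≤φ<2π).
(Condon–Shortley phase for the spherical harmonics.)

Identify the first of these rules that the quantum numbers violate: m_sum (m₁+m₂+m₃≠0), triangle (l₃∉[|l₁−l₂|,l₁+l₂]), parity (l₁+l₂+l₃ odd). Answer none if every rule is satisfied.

triangle

Σmᵢ = 0  ✓
l₃∈[|l₁−l₂|,l₁+l₂]=[2,6], have l₃=1  ✗
Σlᵢ = 7 ⇒ odd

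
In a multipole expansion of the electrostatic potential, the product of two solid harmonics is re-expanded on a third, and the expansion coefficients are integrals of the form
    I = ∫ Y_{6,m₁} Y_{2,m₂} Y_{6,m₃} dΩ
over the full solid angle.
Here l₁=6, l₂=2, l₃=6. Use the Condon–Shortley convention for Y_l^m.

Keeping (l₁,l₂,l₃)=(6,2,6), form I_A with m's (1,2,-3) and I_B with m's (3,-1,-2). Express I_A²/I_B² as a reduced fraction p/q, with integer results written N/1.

8/5

l's match ⇒ only the (l;m) 3-j factors differ between A and B.
A: triangle coeff Δ(6,2,6) = 1/90090; Σ_t [2,2]: t=2:+1/120960 = 1/120960; (3j)²=24/1001 [(6 2 6; 1 2 -3)], sign=-1
B: triangle coeff Δ(6,2,6) = 1/90090; Σ_t [0,1]: t=0:+1/60480 t=1:−1/161280 = 1/96768; (3j)²=15/1001 [(6 2 6; 3 -1 -2)], sign=+1
I_A²/I_B² = (24/1001)/(15/1001) = 8/5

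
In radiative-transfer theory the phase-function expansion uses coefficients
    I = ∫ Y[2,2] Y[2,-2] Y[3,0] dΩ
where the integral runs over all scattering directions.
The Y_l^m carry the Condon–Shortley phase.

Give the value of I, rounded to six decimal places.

l₁+l₂+l₃=7 is odd: 3j(l;000)=0 ⇒ I=0

0.000000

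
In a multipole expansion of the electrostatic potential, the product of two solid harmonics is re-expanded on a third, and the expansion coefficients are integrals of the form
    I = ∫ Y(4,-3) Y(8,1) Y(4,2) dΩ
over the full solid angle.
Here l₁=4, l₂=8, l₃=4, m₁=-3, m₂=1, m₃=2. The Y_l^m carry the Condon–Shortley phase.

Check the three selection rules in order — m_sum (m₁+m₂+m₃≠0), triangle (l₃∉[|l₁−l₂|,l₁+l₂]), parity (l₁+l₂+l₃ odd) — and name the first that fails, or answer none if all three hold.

none

m₁+m₂+m₃ = -3 + 1 + 2 = 0  ✓
triangle: |4−8|=4 ≤ l₃=4 ≤ 4+8=12  ✓
parity: l₁+l₂+l₃ = 16 is even  ✓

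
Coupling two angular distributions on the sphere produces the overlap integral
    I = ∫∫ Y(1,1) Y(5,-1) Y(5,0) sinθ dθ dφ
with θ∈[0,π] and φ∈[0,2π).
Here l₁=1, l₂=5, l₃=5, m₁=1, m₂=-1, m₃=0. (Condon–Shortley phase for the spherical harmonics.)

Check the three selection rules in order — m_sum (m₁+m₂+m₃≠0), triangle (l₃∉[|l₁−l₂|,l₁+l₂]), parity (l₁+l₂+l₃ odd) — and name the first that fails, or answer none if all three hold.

m₁+m₂+m₃ = 1 − 1 + 0 = 0  ✓
triangle: |1−5|=4 ≤ l₃=5 ≤ 1+5=6  ✓
parity: l₁+l₂+l₃ = 11 is odd  ✗

parity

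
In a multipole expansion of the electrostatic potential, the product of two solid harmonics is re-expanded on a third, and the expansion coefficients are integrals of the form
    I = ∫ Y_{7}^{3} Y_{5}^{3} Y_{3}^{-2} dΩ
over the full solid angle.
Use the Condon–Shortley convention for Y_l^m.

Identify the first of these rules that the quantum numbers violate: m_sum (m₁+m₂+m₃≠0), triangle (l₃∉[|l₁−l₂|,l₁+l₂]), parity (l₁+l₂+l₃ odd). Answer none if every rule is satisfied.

azimuthal sum: 3 + 3 − 2 = 4  ✗
2 ≤ 3 ≤ 12 (triangle on l)
L = 7 + 5 + 3 = 15 (odd)

m_sum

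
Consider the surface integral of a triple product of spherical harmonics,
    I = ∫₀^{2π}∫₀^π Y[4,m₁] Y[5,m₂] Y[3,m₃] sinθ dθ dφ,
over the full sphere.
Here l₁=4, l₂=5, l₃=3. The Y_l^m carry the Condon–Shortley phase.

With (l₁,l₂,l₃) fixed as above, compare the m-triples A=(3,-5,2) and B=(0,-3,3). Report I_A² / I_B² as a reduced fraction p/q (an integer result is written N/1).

l's match ⇒ only the (l;m) 3-j factors differ between A and B.
A: triangle coeff Δ(4,5,3) = 1/180180; Σ_t [0,0]: t=0:+1/17280 = 1/17280; (3j)²=35/858 [(4 5 3; 3 -5 2)], sign=-1
B: triangle coeff Δ(4,5,3) = 1/180180; Σ_t [2,2]: t=2:+1/2304 = 1/2304; (3j)²=5/143 [(4 5 3; 0 -3 3)], sign=+1
I_A²/I_B² = (35/858)/(5/143) = 7/6

7/6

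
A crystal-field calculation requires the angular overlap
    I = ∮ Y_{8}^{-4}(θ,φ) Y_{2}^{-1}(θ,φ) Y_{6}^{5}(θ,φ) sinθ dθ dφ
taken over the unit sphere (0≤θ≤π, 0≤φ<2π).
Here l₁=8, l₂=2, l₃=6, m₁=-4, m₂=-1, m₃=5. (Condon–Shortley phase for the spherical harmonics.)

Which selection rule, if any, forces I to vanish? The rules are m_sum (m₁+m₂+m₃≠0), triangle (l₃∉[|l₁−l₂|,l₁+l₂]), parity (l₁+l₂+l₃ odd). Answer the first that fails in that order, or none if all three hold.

none

Σmᵢ = 0  ✓
l₃∈[|l₁−l₂|,l₁+l₂]=[6,10], have l₃=6  ✓
Σlᵢ = 16 ⇒ even  ✓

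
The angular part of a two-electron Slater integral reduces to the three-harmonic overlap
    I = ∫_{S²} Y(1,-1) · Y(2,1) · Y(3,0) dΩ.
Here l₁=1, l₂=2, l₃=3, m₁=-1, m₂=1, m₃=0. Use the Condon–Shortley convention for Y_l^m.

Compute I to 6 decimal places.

0.143048

Checks pass: Σm=0; 6 even; l₃=3∈[1,3].
(2·1+1)(2·2+1)(2·3+1) = 105
Δ: 0! 2! 4! / 7! → 1/105
sum: t=0:+1/4 = 1/4
3j²(1 2 3; 0 0 0) = Δ·Π!·Σ² = 3/35  (sign -1)
sum: t=0:+1/12 = 1/12
3j²(1 2 3; -1 1 0) = Δ·Π!·Σ² = 1/35  (sign -1)
combine: 4πI² = 105·3/35·1/35 = 9/35
take √, sign +1: I = 0.14304817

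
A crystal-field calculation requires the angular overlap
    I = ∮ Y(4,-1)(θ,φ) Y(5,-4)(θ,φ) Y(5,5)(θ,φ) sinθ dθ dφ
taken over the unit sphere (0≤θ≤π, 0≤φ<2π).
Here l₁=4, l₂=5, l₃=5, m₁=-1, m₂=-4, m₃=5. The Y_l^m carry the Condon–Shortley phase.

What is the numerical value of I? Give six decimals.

0.184127

Rules hold: Σm=0, L=14 even, 1≤5≤9.
N = 9·11·11 = 1089
Δ = 4!·4!·6!/15! = 1/3153150
Racah Σ t=0..4: t=0:+1/69120 t=1:−1/1728 t=2:+1/576 t=3:−1/1728 t=4:+1/69120 = 7/11520
⇒ 3j(4 5 5; 0 0 0)² = 2/143, sgn -1
Racah Σ t=1..1: t=1:−1/103680 = -1/103680
⇒ 3j(4 5 5; -1 -4 5)² = 4/143, sgn -1
4πI² = N·(3j₀)²·(3jₘ)² = 72/169
I = +1·√(0.426036/4π) = 0.18412721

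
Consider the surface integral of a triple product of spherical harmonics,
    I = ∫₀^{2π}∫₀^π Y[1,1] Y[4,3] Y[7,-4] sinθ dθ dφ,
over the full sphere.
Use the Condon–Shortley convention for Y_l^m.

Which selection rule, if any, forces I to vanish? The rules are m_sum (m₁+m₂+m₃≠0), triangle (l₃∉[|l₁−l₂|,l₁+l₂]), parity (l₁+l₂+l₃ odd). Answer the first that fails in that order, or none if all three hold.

azimuthal sum: 1 + 3 − 4 = 0  ✓
3 ≤ 7 ≤ 5 (triangle on l)  ✗
L = 1 + 4 + 7 = 12 (even)

triangle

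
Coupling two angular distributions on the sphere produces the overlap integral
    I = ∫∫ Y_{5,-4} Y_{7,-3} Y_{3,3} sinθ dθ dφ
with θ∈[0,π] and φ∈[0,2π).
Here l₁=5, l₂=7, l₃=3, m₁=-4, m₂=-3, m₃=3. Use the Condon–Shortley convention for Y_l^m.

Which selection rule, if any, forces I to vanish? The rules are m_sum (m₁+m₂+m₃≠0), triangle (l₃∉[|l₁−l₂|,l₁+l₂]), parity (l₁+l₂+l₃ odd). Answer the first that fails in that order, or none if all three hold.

Σmᵢ = -4  ✗
l₃∈[|l₁−l₂|,l₁+l₂]=[2,12], have l₃=3
Σlᵢ = 15 ⇒ odd

m_sum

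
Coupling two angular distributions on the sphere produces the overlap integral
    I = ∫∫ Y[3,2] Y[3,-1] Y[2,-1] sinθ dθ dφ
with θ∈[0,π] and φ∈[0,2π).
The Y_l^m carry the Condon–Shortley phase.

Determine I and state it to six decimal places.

0.162868

Checks pass: Σm=0; 8 even; l₃=2∈[0,6].
(2·3+1)(2·3+1)(2·2+1) = 245
Δ: 4! 2! 2! / 9! → 1/3780
sum: t=1:−1/24 t=2:+1/4 t=3:−1/24 = 1/6
3j²(3 3 2; 0 0 0) = Δ·Π!·Σ² = 4/105  (sign +1)
sum: t=0:+1/48 t=1:−1/12 = -1/16
3j²(3 3 2; 2 -1 -1) = Δ·Π!·Σ² = 1/28  (sign +1)
combine: 4πI² = 245·4/105·1/28 = 1/3
take √, sign +1: I = 0.16286750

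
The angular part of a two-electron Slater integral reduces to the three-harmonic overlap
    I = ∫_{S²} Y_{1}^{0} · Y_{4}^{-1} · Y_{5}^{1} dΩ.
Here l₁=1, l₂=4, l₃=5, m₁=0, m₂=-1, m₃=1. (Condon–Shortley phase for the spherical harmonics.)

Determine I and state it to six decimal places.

m-sum 0 ✓  L=10 even ✓  3≤5≤5 ✓
Π(2lᵢ+1) = 3×9×11 = 297
triangle coeff Δ(1,4,5) = 1/495
Σ_t [0,0]: t=0:+1/576 = 1/576
(3j)²=5/99 [(1 4 5; 0 0 0)], sign=-1
Σ_t [0,0]: t=0:+1/720 = 1/720
(3j)²=8/165 [(1 4 5; 0 -1 1)], sign=+1
⇒ 4πI² = 8/11
I = (-1)√(8/11/(4π)) = -0.24057125

-0.240571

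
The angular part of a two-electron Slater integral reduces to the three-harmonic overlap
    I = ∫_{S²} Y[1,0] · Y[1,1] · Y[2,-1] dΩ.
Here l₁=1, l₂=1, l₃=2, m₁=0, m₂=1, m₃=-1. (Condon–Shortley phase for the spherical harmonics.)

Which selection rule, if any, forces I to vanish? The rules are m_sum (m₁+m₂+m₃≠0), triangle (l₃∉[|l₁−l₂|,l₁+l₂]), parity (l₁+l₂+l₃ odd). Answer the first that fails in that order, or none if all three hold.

none

m₁+m₂+m₃ = 0 + 1 − 1 = 0  ✓
triangle: |1−1|=0 ≤ l₃=2 ≤ 1+1=2  ✓
parity: l₁+l₂+l₃ = 4 is even  ✓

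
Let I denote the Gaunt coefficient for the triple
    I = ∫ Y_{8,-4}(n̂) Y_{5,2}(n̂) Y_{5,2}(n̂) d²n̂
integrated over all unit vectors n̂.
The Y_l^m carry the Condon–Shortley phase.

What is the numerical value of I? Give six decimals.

m-sum 0 ✓  L=18 even ✓  3≤5≤13 ✓
Π(2lᵢ+1) = 17×11×11 = 2057
triangle coeff Δ(8,5,5) = 1/37413090
Σ_t [3,5]: t=3:−1/1036800 t=4:+1/331776 t=5:−1/1036800 = 1/921600
(3j)²=490/46189 [(8 5 5; 0 0 0)], sign=-1
Σ_t [5,7]: t=5:−1/7257600 t=6:+1/2073600 t=7:−1/7257600 = 1/4838400
(3j)²=252/20995 [(8 5 5; -4 2 2)], sign=-1
⇒ 4πI² = 271656/1037153
I = (+1)√(271656/1037153/(4π)) = 0.14437211

0.144372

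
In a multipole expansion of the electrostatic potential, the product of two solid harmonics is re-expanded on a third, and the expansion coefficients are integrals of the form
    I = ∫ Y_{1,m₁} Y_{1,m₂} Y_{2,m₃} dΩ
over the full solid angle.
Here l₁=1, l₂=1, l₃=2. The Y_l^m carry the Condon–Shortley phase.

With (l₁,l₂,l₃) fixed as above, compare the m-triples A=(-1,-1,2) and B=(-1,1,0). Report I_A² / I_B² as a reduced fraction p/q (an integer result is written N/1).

6/1

l's match ⇒ only the (l;m) 3-j factors differ between A and B.
A: triangle coeff Δ(1,1,2) = 1/30; Σ_t [0,0]: t=0:+1/4 = 1/4; (3j)²=1/5 [(1 1 2; -1 -1 2)], sign=+1
B: triangle coeff Δ(1,1,2) = 1/30; Σ_t [0,0]: t=0:+1/4 = 1/4; (3j)²=1/30 [(1 1 2; -1 1 0)], sign=+1
I_A²/I_B² = (1/5)/(1/30) = 6/1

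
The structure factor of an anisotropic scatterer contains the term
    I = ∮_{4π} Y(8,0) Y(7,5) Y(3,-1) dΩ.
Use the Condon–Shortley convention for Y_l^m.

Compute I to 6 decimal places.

0 + 5 − 1 = 4 ≠ 0: azimuthal integral kills it; I = 0

0.000000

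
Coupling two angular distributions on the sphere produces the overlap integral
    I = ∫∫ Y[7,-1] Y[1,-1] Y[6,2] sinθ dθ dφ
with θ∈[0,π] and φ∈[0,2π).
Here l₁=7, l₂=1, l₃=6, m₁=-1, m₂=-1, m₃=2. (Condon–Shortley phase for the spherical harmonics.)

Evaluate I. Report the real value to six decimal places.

-0.135514

m-sum 0 ✓  L=14 even ✓  6≤6≤8 ✓
Π(2lᵢ+1) = 15×3×13 = 585
triangle coeff Δ(7,1,6) = 1/1365
Σ_t [1,1]: t=1:−1/518400 = -1/518400
(3j)²=7/195 [(7 1 6; 0 0 0)], sign=-1
Σ_t [0,0]: t=0:+1/1935360 = 1/1935360
(3j)²=1/91 [(7 1 6; -1 -1 2)], sign=+1
⇒ 4πI² = 3/13
I = (-1)√(3/13/(4π)) = -0.13551395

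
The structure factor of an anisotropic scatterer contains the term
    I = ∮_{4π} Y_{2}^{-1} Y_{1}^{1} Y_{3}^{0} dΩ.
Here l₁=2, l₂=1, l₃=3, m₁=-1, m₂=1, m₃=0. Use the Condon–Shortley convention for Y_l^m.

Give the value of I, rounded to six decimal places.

0.143048

m-sum 0 ✓  L=6 even ✓  1≤3≤3 ✓
Π(2lᵢ+1) = 5×3×7 = 105
triangle coeff Δ(2,1,3) = 1/105
Σ_t [0,0]: t=0:+1/4 = 1/4
(3j)²=3/35 [(2 1 3; 0 0 0)], sign=-1
Σ_t [0,0]: t=0:+1/12 = 1/12
(3j)²=1/35 [(2 1 3; -1 1 0)], sign=-1
⇒ 4πI² = 9/35
I = (+1)√(9/35/(4π)) = 0.14304817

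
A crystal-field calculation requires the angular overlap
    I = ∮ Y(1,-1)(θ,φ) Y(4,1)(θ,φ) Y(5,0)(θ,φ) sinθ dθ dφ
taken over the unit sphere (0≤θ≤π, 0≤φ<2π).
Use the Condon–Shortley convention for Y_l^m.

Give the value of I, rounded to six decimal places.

Checks pass: Σm=0; 10 even; l₃=5∈[3,5].
(2·1+1)(2·4+1)(2·5+1) = 297
Δ: 0! 2! 8! / 11! → 1/495
sum: t=0:+1/576 = 1/576
3j²(1 4 5; 0 0 0) = Δ·Π!·Σ² = 5/99  (sign -1)
sum: t=0:+1/1440 = 1/1440
3j²(1 4 5; -1 1 0) = Δ·Π!·Σ² = 2/99  (sign -1)
combine: 4πI² = 297·5/99·2/99 = 10/33
take √, sign +1: I = 0.15528807

0.155288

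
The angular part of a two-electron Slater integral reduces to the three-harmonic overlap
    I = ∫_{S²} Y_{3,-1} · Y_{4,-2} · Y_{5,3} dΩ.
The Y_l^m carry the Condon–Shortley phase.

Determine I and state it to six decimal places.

m-sum 0 ✓  L=12 even ✓  1≤5≤7 ✓
Π(2lᵢ+1) = 7×9×11 = 693
triangle coeff Δ(3,4,5) = 1/180180
Σ_t [0,2]: t=0:+1/576 t=1:−1/144 t=2:+1/576 = -1/288
(3j)²=20/1001 [(3 4 5; 0 0 0)], sign=+1
Σ_t [0,2]: t=0:+1/2304 t=1:−1/720 t=2:+1/5760 = -1/1280
(3j)²=27/1430 [(3 4 5; -1 -2 3)], sign=-1
⇒ 4πI² = 486/1859
I = (-1)√(486/1859/(4π)) = -0.14423595

-0.144236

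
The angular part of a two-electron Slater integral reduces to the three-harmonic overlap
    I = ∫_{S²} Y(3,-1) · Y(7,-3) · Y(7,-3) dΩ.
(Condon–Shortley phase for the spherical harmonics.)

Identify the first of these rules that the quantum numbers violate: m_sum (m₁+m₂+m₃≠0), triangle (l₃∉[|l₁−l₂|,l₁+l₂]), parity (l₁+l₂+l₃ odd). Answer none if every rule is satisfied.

azimuthal sum: -1 − 3 − 3 = -7  ✗
4 ≤ 7 ≤ 10 (triangle on l)
L = 3 + 7 + 7 = 17 (odd)

m_sum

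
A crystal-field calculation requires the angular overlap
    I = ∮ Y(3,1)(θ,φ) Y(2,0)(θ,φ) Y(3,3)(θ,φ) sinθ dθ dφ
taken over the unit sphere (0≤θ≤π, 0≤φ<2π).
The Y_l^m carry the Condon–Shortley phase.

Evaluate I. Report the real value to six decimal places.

m-sum = 1 + 0 + 3 = 4 ≠ 0 ⇒ I = 0

0.000000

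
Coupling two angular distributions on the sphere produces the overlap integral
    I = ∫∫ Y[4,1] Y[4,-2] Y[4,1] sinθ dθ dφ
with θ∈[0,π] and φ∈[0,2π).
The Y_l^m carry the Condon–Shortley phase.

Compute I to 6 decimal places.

0.144370

Checks pass: Σm=0; 12 even; l₃=4∈[0,8].
(2·4+1)(2·4+1)(2·4+1) = 729
Δ: 4! 4! 4! / 13! → 1/450450
sum: t=0:+1/13824 t=1:−1/216 t=2:+1/64 t=3:−1/216 t=4:+1/13824 = 5/768
3j²(4 4 4; 0 0 0) = Δ·Π!·Σ² = 18/1001  (sign +1)
sum: t=0:+1/576 t=1:−1/144 t=2:+1/576 = -1/288
3j²(4 4 4; 1 -2 1) = Δ·Π!·Σ² = 20/1001  (sign +1)
combine: 4πI² = 729·18/1001·20/1001 = 262440/1002001
take √, sign +1: I = 0.14436968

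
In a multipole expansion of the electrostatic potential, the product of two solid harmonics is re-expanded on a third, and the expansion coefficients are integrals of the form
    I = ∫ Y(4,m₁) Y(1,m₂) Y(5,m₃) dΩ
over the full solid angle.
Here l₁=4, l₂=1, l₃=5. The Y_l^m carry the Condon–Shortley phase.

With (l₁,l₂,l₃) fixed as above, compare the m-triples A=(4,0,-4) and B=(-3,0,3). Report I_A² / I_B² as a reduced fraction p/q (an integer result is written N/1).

9/16

l's match ⇒ only the (l;m) 3-j factors differ between A and B.
A: triangle coeff Δ(4,1,5) = 1/495; Σ_t [0,0]: t=0:+1/40320 = 1/40320; (3j)²=1/55 [(4 1 5; 4 0 -4)], sign=-1
B: triangle coeff Δ(4,1,5) = 1/495; Σ_t [0,0]: t=0:+1/5040 = 1/5040; (3j)²=16/495 [(4 1 5; -3 0 3)], sign=+1
I_A²/I_B² = (1/55)/(16/495) = 9/16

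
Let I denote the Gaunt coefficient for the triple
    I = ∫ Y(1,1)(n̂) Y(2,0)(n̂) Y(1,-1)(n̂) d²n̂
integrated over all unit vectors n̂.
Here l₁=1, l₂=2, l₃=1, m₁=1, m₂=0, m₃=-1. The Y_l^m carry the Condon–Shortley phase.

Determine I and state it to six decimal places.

0.126157

Rules hold: Σm=0, L=4 even, 1≤1≤3.
N = 3·5·3 = 45
Δ = 2!·0!·2!/5! = 1/30
Racah Σ t=1..1: t=1:−1/1 = -1/1
⇒ 3j(1 2 1; 0 0 0)² = 2/15, sgn +1
Racah Σ t=0..0: t=0:+1/4 = 1/4
⇒ 3j(1 2 1; 1 0 -1)² = 1/30, sgn +1
4πI² = N·(3j₀)²·(3jₘ)² = 1/5
I = +1·√(0.2/4π) = 0.12615663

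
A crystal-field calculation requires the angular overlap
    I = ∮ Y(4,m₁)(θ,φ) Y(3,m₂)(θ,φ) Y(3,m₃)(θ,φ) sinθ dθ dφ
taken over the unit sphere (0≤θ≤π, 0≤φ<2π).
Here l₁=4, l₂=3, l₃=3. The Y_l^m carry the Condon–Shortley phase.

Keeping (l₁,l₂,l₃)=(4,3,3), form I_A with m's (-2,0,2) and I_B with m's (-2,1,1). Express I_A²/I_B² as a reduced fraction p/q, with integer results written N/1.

Shared (l₁,l₂,l₃)=(4,3,3): N and (l;000)² cancel in I_A²/I_B².
A: Δ = 4!·4!·2!/11! = 1/34650; Racah Σ t=2..3: t=2:+1/96 t=3:−1/72 = -1/288; ⇒ 3j(4 3 3; -2 0 2)² = 1/462, sgn +1
B: Δ = 4!·4!·2!/11! = 1/34650; Racah Σ t=2..4: t=2:+1/192 t=3:−1/36 t=4:+1/192 = -5/288; ⇒ 3j(4 3 3; -2 1 1)² = 20/693, sgn -1
I_A²/I_B² = (1/462)/(20/693) = 3/40

3/40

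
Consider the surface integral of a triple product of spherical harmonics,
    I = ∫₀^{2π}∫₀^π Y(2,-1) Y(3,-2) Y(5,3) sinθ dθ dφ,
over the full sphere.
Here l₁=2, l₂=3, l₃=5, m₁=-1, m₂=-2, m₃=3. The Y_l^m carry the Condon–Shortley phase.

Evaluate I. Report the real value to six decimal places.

-0.253584

Checks pass: Σm=0; 10 even; l₃=5∈[1,5].
(2·2+1)(2·3+1)(2·5+1) = 385
Δ: 0! 4! 6! / 11! → 1/2310
sum: t=0:+1/144 = 1/144
3j²(2 3 5; 0 0 0) = Δ·Π!·Σ² = 10/231  (sign -1)
sum: t=0:+1/720 = 1/720
3j²(2 3 5; -1 -2 3) = Δ·Π!·Σ² = 8/165  (sign +1)
combine: 4πI² = 385·10/231·8/165 = 80/99
take √, sign -1: I = -0.25358436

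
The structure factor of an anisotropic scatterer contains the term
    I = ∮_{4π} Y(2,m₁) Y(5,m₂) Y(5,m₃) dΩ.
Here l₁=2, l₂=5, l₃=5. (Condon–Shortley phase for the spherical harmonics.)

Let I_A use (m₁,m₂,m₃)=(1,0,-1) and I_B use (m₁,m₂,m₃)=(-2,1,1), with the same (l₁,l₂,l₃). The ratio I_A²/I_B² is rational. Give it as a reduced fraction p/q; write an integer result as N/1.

1/30

Same 2,5,5: normalisation and zero-m 3j drop out of the ratio.
A: Δ: 2! 2! 8! / 13! → 1/38610; sum: t=0:+1/1440 t=1:−1/1152 = -1/5760; 3j²(2 5 5; 1 0 -1) = Δ·Π!·Σ² = 1/858  (sign -1)
B: Δ: 2! 2! 8! / 13! → 1/38610; sum: t=2:+1/2304 = 1/2304; 3j²(2 5 5; -2 1 1) = Δ·Π!·Σ² = 5/143  (sign +1)
I_A²/I_B² = (1/858)/(5/143) = 1/30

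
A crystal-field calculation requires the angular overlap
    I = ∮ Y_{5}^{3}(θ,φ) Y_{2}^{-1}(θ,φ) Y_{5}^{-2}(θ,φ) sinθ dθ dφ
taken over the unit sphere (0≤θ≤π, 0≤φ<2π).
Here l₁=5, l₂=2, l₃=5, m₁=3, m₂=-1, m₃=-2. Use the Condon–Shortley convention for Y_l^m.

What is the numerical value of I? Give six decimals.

Rules hold: Σm=0, L=12 even, 3≤5≤7.
N = 11·5·11 = 605
Δ = 2!·8!·2!/13! = 1/38610
Racah Σ t=0..2: t=0:+1/2880 t=1:−1/576 t=2:+1/2880 = -1/960
⇒ 3j(5 2 5; 0 0 0)² = 10/429, sgn +1
Racah Σ t=0..1: t=0:+1/2880 t=1:−1/10080 = 1/4032
⇒ 3j(5 2 5; 3 -1 -2)² = 10/429, sgn -1
4πI² = N·(3j₀)²·(3jₘ)² = 500/1521
I = -1·√(0.328731/4π) = -0.16173926

-0.161739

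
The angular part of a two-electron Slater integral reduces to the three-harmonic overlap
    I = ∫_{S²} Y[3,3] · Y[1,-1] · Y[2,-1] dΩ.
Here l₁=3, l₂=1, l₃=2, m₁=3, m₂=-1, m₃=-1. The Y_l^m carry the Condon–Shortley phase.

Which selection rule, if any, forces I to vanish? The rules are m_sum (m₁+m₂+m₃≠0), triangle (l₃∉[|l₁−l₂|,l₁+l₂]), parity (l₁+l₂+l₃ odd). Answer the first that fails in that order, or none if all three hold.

m₁+m₂+m₃ = 3 − 1 − 1 = 1  ✗
triangle: |3−1|=2 ≤ l₃=2 ≤ 3+1=4
parity: l₁+l₂+l₃ = 6 is even

m_sum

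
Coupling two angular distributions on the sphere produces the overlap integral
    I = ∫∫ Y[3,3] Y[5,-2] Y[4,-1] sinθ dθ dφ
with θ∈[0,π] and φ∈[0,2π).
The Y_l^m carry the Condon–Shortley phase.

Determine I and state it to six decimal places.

Rules hold: Σm=0, L=12 even, 2≤4≤8.
N = 7·11·9 = 693
Δ = 4!·2!·6!/13! = 1/180180
Racah Σ t=1..3: t=1:−1/576 t=2:+1/144 t=3:−1/576 = 1/288
⇒ 3j(3 5 4; 0 0 0)² = 20/1001, sgn +1
Racah Σ t=0..0: t=0:+1/1728 = 1/1728
⇒ 3j(3 5 4; 3 -2 -1)² = 25/858, sgn -1
4πI² = N·(3j₀)²·(3jₘ)² = 750/1859
I = -1·√(0.403443/4π) = -0.17917854

-0.179179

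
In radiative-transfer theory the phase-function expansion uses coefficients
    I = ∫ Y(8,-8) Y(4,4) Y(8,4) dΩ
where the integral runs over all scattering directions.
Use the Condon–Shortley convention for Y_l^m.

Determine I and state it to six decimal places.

Checks pass: Σm=0; 20 even; l₃=8∈[4,12].
(2·8+1)(2·4+1)(2·8+1) = 2601
Δ: 4! 12! 4! / 21! → 1/185175900
sum: t=0:+1/557383680 t=1:−1/21772800 t=2:+1/8294400 t=3:−1/21772800 t=4:+1/557383680 = 1/30965760
3j²(8 4 8; 0 0 0) = Δ·Π!·Σ² = 36/4199  (sign +1)
sum: t=4:+1/275904921600 = 1/275904921600
3j²(8 4 8; -8 4 4) = Δ·Π!·Σ² = 2/2907  (sign +1)
combine: 4πI² = 2601·36/4199·2/2907 = 72/4693
take √, sign +1: I = 0.03494106

0.034941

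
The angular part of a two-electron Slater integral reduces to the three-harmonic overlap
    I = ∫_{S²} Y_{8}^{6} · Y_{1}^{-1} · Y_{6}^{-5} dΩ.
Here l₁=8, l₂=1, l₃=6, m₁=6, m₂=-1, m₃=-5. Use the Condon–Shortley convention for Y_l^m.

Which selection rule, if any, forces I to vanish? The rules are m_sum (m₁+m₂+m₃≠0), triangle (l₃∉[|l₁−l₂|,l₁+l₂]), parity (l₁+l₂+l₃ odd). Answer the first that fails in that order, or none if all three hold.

Σmᵢ = 0  ✓
l₃∈[|l₁−l₂|,l₁+l₂]=[7,9], have l₃=6  ✗
Σlᵢ = 15 ⇒ odd

triangle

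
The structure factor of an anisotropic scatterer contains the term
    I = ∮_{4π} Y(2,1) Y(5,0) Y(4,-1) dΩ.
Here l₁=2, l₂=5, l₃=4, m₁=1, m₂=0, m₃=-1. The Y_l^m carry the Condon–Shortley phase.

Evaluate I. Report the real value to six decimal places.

L=11 odd ⇒ parity kills the (l;000) factor ⇒ I = 0

0.000000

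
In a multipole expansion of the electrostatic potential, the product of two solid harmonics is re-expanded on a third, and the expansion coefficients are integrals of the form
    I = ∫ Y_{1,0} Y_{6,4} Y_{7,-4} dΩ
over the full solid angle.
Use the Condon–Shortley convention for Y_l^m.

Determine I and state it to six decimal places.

m-sum 0 ✓  L=14 even ✓  5≤7≤7 ✓
Π(2lᵢ+1) = 3×13×15 = 585
triangle coeff Δ(1,6,7) = 1/1365
Σ_t [0,0]: t=0:+1/518400 = 1/518400
(3j)²=7/195 [(1 6 7; 0 0 0)], sign=-1
Σ_t [0,0]: t=0:+1/7257600 = 1/7257600
(3j)²=11/455 [(1 6 7; 0 4 -4)], sign=-1
⇒ 4πI² = 33/65
I = (+1)√(33/65/(4π)) = 0.20099968

0.201000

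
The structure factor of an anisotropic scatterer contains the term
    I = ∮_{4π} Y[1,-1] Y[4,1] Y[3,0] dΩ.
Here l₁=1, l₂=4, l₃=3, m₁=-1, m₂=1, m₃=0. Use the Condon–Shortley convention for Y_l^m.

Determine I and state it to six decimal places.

m-sum 0 ✓  L=8 even ✓  3≤3≤5 ✓
Π(2lᵢ+1) = 3×9×7 = 189
triangle coeff Δ(1,4,3) = 1/252
Σ_t [1,1]: t=1:−1/36 = -1/36
(3j)²=4/63 [(1 4 3; 0 0 0)], sign=+1
Σ_t [2,2]: t=2:+1/72 = 1/72
(3j)²=5/126 [(1 4 3; -1 1 0)], sign=-1
⇒ 4πI² = 10/21
I = (-1)√(10/21/(4π)) = -0.19466390

-0.194664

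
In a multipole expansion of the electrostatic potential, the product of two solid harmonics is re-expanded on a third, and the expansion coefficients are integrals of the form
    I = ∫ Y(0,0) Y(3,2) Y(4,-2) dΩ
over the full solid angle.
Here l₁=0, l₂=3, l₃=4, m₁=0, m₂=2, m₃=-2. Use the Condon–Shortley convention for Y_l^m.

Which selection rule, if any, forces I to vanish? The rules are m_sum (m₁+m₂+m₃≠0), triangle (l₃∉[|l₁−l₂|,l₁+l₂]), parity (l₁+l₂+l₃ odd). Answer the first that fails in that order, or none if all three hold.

triangle

Σmᵢ = 0  ✓
l₃∈[|l₁−l₂|,l₁+l₂]=[3,3], have l₃=4  ✗
Σlᵢ = 7 ⇒ odd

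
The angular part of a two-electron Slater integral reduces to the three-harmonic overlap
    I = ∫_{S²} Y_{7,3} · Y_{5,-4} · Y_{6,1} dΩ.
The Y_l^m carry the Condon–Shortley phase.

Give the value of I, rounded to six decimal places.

m-sum 0 ✓  L=18 even ✓  2≤6≤12 ✓
Π(2lᵢ+1) = 15×11×13 = 2145
triangle coeff Δ(7,5,6) = 1/174594420
Σ_t [1,5]: t=1:−1/4147200 t=2:+1/207360 t=3:−1/82944 t=4:+1/207360 t=5:−1/4147200 = -1/345600
(3j)²=420/46189 [(7 5 6; 0 0 0)], sign=-1
Σ_t [0,1]: t=0:+1/2488320 t=1:−1/2073600 = -1/12441600
(3j)²=98/138567 [(7 5 6; 3 -4 1)], sign=+1
⇒ 4πI² = 205800/14919047
I = (-1)√(205800/14919047/(4π)) = -0.03313197

-0.033132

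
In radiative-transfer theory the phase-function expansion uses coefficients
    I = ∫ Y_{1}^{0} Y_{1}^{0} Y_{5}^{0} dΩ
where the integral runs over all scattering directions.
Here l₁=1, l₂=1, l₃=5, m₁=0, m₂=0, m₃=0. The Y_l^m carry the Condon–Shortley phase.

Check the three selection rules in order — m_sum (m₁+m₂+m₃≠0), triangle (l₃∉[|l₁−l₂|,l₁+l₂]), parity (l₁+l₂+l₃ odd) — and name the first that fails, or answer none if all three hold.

Σmᵢ = 0  ✓
l₃∈[|l₁−l₂|,l₁+l₂]=[0,2], have l₃=5  ✗
Σlᵢ = 7 ⇒ odd

triangle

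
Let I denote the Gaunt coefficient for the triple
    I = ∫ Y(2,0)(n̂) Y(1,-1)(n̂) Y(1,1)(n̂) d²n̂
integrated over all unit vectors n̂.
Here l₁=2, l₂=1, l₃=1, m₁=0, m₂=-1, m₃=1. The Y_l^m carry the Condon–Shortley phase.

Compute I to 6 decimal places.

0.126157

Rules hold: Σm=0, L=4 even, 1≤1≤3.
N = 5·3·3 = 45
Δ = 2!·2!·0!/5! = 1/30
Racah Σ t=1..1: t=1:−1/1 = -1/1
⇒ 3j(2 1 1; 0 0 0)² = 2/15, sgn +1
Racah Σ t=0..0: t=0:+1/4 = 1/4
⇒ 3j(2 1 1; 0 -1 1)² = 1/30, sgn +1
4πI² = N·(3j₀)²·(3jₘ)² = 1/5
I = +1·√(0.2/4π) = 0.12615663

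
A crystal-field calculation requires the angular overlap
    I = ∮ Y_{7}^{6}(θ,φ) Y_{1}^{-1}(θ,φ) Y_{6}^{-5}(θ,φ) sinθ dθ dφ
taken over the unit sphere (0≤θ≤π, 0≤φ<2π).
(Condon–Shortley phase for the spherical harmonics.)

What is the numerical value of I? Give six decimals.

Checks pass: Σm=0; 14 even; l₃=6∈[6,8].
(2·7+1)(2·1+1)(2·6+1) = 585
Δ: 2! 12! 0! / 15! → 1/1365
sum: t=1:−1/518400 = -1/518400
3j²(7 1 6; 0 0 0) = Δ·Π!·Σ² = 7/195  (sign -1)
sum: t=0:+1/79833600 = 1/79833600
3j²(7 1 6; 6 -1 -5) = Δ·Π!·Σ² = 2/35  (sign -1)
combine: 4πI² = 585·7/195·2/35 = 6/5
take √, sign +1: I = 0.30901936

0.309019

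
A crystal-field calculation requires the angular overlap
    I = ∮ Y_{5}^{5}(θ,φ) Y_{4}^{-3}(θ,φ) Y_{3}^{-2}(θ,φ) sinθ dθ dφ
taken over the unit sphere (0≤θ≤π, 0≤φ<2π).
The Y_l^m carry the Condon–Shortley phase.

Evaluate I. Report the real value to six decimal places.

Checks pass: Σm=0; 12 even; l₃=3∈[1,9].
(2·5+1)(2·4+1)(2·3+1) = 693
Δ: 6! 4! 2! / 13! → 1/180180
sum: t=2:+1/576 t=3:−1/144 t=4:+1/576 = -1/288
3j²(5 4 3; 0 0 0) = Δ·Π!·Σ² = 20/1001  (sign +1)
sum: t=0:+1/17280 = 1/17280
3j²(5 4 3; 5 -3 -2) = Δ·Π!·Σ² = 35/858  (sign -1)
combine: 4πI² = 693·20/1001·35/858 = 1050/1859
take √, sign -1: I = -0.21200691

-0.212007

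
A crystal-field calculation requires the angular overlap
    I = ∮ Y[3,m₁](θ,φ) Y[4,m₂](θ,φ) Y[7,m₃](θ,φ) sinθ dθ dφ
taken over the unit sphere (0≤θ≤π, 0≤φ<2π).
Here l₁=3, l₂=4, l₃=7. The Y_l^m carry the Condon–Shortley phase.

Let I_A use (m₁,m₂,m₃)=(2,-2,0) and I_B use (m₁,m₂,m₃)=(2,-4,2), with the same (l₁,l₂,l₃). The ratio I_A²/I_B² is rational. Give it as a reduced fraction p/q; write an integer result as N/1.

49/3

Same 3,4,7: normalisation and zero-m 3j drop out of the ratio.
A: Δ: 0! 6! 8! / 15! → 1/45045; sum: t=0:+1/172800 = 1/172800; 3j²(3 4 7; 2 -2 0) = Δ·Π!·Σ² = 7/2145  (sign -1)
B: Δ: 0! 6! 8! / 15! → 1/45045; sum: t=0:+1/4838400 = 1/4838400; 3j²(3 4 7; 2 -4 2) = Δ·Π!·Σ² = 1/5005  (sign -1)
I_A²/I_B² = (7/2145)/(1/5005) = 49/3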